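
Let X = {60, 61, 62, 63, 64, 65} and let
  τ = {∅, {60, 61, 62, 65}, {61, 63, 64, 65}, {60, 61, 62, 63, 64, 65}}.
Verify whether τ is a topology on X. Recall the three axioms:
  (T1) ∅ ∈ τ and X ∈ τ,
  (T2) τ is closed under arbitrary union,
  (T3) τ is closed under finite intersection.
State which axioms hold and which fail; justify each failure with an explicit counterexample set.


τ is NOT a topology on X.

Axiom (T1): ∅ ∈ τ? Yes; X ∈ τ? Yes.
Axiom (T2/T3): check pairwise unions and intersections of members of τ.
Counterexample for (T3): {60, 61, 62, 65} ∩ {61, 63, 64, 65} = {61, 65} ∉ τ. Therefore τ is NOT a topology.


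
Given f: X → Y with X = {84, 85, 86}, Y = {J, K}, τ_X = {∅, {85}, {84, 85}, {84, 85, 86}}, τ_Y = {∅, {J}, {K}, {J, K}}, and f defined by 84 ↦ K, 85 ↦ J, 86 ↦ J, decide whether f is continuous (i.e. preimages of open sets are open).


f is NOT continuous.

Compute f^{-1}(U) for each U ∈ τ_Y:
  U = ∅: f^{-1}(U) = ∅ ∈ τ_X ✓.
  U = {J}: f^{-1}(U) = {85, 86} ∉ τ_X ✗.
  U = {K}: f^{-1}(U) = {84} ∉ τ_X ✗.
  U = {J, K}: f^{-1}(U) = {84, 85, 86} ∈ τ_X ✓.
Found U = {J} with f^{-1}(U) = {85, 86} not in τ_X. Therefore f is NOT continuous.


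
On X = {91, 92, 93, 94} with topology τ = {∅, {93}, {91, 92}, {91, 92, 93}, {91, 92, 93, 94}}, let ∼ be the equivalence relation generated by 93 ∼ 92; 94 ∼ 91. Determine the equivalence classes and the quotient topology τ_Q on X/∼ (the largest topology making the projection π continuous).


X/∼ = {[91=94], [92=93]}; |τ_Q| = 2.

Equivalence classes: [91=94], [92=93].
Quotient map π: X → X/∼ sends 91 ↦ [91=94], 92 ↦ [92=93], 93 ↦ [92=93], 94 ↦ [91=94].
For each subset V ⊆ X/∼, compute π^{-1}(V) ⊆ X and check whether π^{-1}(V) ∈ τ. V is open in τ_Q iff π^{-1}(V) ∈ τ.
  V = {}: π^{-1}(V) = ∅ ∈ τ ✓.
  V = {[91=94]}: π^{-1}(V) = {91, 94} ∉ τ ✗.
  V = {[92=93]}: π^{-1}(V) = {92, 93} ∉ τ ✗.
  V = {[91=94], [92=93]}: π^{-1}(V) = {91, 92, 93, 94} ∈ τ ✓.
Open sets in the quotient: τ_Q = {{}, {[91=94], [92=93]}} (2 elements).


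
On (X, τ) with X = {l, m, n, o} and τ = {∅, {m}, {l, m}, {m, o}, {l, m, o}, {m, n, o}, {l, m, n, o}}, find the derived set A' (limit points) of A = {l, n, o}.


A' = {n}

For each x ∈ X, list the open sets U ∈ τ with x ∈ U, then check whether U ∩ (A ∖ {x}) ≠ ∅ for every such U.
  x = l: open {l, m} ∋ x has {l, m} ∩ (A ∖ {l}) = ∅, so x is NOT a limit point.
  x = m: open {m} ∋ x has {m} ∩ (A ∖ {m}) = ∅, so x is NOT a limit point.
  x = n: opens ∋ x are {m, n, o}, {l, m, n, o}; each meets A ∖ {n}, so x IS a limit point.
  x = o: open {m, o} ∋ x has {m, o} ∩ (A ∖ {o}) = ∅, so x is NOT a limit point.
Collecting: A' = {n}.


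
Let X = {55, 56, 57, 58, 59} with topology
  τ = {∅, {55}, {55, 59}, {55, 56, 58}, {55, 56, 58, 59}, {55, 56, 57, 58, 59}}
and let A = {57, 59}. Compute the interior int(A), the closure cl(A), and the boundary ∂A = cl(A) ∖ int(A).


int(A) = ∅, cl(A) = {57, 59}, ∂A = {57, 59}.

Closed sets in (X, τ) are complements of opens:
  closed(X, τ) = {∅, {57}, {57, 59}, {56, 57, 58}, {56, 57, 58, 59}, {55, 56, 57, 58, 59}}.
int(A) = ⋃ {U ∈ τ : U ⊆ A}. Opens contained in A: ∅.
Taking the union of these: int(A) = ∅.
cl(A) = ⋂ {C closed : A ⊆ C}. Closed sets containing A: {57, 59}, {56, 57, 58, 59}, {55, 56, 57, 58, 59}.
Intersecting these: cl(A) = {57, 59}.
∂A = cl(A) ∖ int(A) = {57, 59} ∖ ∅ = {57, 59}.


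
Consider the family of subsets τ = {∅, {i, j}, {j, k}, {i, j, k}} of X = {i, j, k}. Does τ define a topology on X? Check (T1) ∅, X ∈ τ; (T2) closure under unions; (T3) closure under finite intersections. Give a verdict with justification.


τ is NOT a topology on X.

Axiom (T1): ∅ ∈ τ? Yes; X ∈ τ? Yes.
Axiom (T2/T3): check pairwise unions and intersections of members of τ.
Counterexample for (T3): {i, j} ∩ {j, k} = {j} ∉ τ. Therefore τ is NOT a topology.


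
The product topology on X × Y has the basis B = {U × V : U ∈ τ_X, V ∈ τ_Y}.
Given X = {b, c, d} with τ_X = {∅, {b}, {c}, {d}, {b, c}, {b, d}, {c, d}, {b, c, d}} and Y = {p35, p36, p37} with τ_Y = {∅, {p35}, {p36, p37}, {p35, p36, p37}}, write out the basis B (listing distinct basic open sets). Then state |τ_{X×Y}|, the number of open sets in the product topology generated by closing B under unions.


Basis B = {∅ × ∅, {b} × {p35}, {c} × {p35}, {d} × {p35}, {b, c} × {p35}, {b, d} × {p35}, {b} × {p36, p37}, {c, d} × {p35}, {c} × {p36, p37}, {d} × {p36, p37}, {b} × {p35, p36, p37}, {b, c, d} × {p35}, {c} × {p35, p36, p37}, {d} × {p35, p36, p37}, {b, c} × {p36, p37}, {b, d} × {p36, p37}, {c, d} × {p36, p37}, {b, c} × {p35, p36, p37}, {b, d} × {p35, p36, p37}, {b, c, d} × {p36, p37}, {c, d} × {p35, p36, p37}, {b, c, d} × {p35, p36, p37}}; |τ_{X×Y}| = 64.

Enumerate products U × V with U ∈ τ_X, V ∈ τ_Y (deduplicated):
  ∅ × ∅ = {} (∅)
  {b} × {p35} = {(b,p35)}
  {c} × {p35} = {(c,p35)}
  {d} × {p35} = {(d,p35)}
  {b, c} × {p35} = {(b,p35), (c,p35)}
  {b, d} × {p35} = {(b,p35), (d,p35)}
  {b} × {p36, p37} = {(b,p36), (b,p37)}
  {c, d} × {p35} = {(c,p35), (d,p35)}
  {c} × {p36, p37} = {(c,p36), (c,p37)}
  {d} × {p36, p37} = {(d,p36), (d,p37)}
  {b} × {p35, p36, p37} = {(b,p35), (b,p36), (b,p37)}
  {b, c, d} × {p35} = {(b,p35), (c,p35), (d,p35)}
  {c} × {p35, p36, p37} = {(c,p35), (c,p36), (c,p37)}
  {d} × {p35, p36, p37} = {(d,p35), (d,p36), (d,p37)}
  {b, c} × {p36, p37} = {(b,p36), (b,p37), (c,p36), (c,p37)}
  {b, d} × {p36, p37} = {(b,p36), (b,p37), (d,p36), (d,p37)}
  {c, d} × {p36, p37} = {(c,p36), (c,p37), (d,p36), (d,p37)}
  {b, c} × {p35, p36, p37} = {(b,p35), (b,p36), (b,p37), (c,p35), (c,p36), (c,p37)}
  {b, d} × {p35, p36, p37} = {(b,p35), (b,p36), (b,p37), (d,p35), (d,p36), (d,p37)}
  {b, c, d} × {p36, p37} = {(b,p36), (b,p37), (c,p36), (c,p37), (d,p36), (d,p37)}
  {c, d} × {p35, p36, p37} = {(c,p35), (c,p36), (c,p37), (d,p35), (d,p36), (d,p37)}
  {b, c, d} × {p35, p36, p37} = {(b,p35), (b,p36), (b,p37), (c,p35), (c,p36), (c,p37), (d,p35), (d,p36), (d,p37)}
These 22 distinct sets form the basis B.
Close under arbitrary unions to get τ_{X×Y}; counting gives |τ_{X×Y}| = 64.


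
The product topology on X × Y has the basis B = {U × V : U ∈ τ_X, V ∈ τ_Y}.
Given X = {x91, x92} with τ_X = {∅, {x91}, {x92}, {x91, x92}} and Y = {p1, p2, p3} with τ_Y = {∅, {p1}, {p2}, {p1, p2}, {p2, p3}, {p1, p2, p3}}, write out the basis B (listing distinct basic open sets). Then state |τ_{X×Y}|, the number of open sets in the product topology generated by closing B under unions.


Basis B = {∅ × ∅, {x91} × {p1}, {x91} × {p2}, {x92} × {p1}, {x92} × {p2}, {x91} × {p1, p2}, {x91, x92} × {p1}, {x91} × {p2, p3}, {x91, x92} × {p2}, {x92} × {p1, p2}, {x92} × {p2, p3}, {x91} × {p1, p2, p3}, {x92} × {p1, p2, p3}, {x91, x92} × {p1, p2}, {x91, x92} × {p2, p3}, {x91, x92} × {p1, p2, p3}}; |τ_{X×Y}| = 36.

Enumerate products U × V with U ∈ τ_X, V ∈ τ_Y (deduplicated):
  ∅ × ∅ = {} (∅)
  {x91} × {p1} = {(x91,p1)}
  {x91} × {p2} = {(x91,p2)}
  {x92} × {p1} = {(x92,p1)}
  {x92} × {p2} = {(x92,p2)}
  {x91} × {p1, p2} = {(x91,p1), (x91,p2)}
  {x91, x92} × {p1} = {(x91,p1), (x92,p1)}
  {x91} × {p2, p3} = {(x91,p2), (x91,p3)}
  {x91, x92} × {p2} = {(x91,p2), (x92,p2)}
  {x92} × {p1, p2} = {(x92,p1), (x92,p2)}
  {x92} × {p2, p3} = {(x92,p2), (x92,p3)}
  {x91} × {p1, p2, p3} = {(x91,p1), (x91,p2), (x91,p3)}
  {x92} × {p1, p2, p3} = {(x92,p1), (x92,p2), (x92,p3)}
  {x91, x92} × {p1, p2} = {(x91,p1), (x91,p2), (x92,p1), (x92,p2)}
  {x91, x92} × {p2, p3} = {(x91,p2), (x91,p3), (x92,p2), (x92,p3)}
  {x91, x92} × {p1, p2, p3} = {(x91,p1), (x91,p2), (x91,p3), (x92,p1), (x92,p2), (x92,p3)}
These 16 distinct sets form the basis B.
Close under arbitrary unions to get τ_{X×Y}; counting gives |τ_{X×Y}| = 36.


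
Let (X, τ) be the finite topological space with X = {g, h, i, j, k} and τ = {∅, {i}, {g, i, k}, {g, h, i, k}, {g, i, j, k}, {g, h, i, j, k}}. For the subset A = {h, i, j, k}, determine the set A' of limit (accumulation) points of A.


A' = {g, h, j, k}

For each x ∈ X, list the open sets U ∈ τ with x ∈ U, then check whether U ∩ (A ∖ {x}) ≠ ∅ for every such U.
  x = g: opens ∋ x are {g, i, k}, {g, h, i, k}, {g, i, j, k}, {g, h, i, j, k}; each meets A ∖ {g}, so x IS a limit point.
  x = h: opens ∋ x are {g, h, i, k}, {g, h, i, j, k}; each meets A ∖ {h}, so x IS a limit point.
  x = i: open {i} ∋ x has {i} ∩ (A ∖ {i}) = ∅, so x is NOT a limit point.
  x = j: opens ∋ x are {g, i, j, k}, {g, h, i, j, k}; each meets A ∖ {j}, so x IS a limit point.
  x = k: opens ∋ x are {g, i, k}, {g, h, i, k}, {g, i, j, k}, {g, h, i, j, k}; each meets A ∖ {k}, so x IS a limit point.
Collecting: A' = {g, h, j, k}.


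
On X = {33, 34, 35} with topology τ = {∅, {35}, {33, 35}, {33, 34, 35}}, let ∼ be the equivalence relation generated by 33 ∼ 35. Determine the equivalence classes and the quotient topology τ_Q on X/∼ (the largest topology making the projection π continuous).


X/∼ = {[33=35], [34]}; |τ_Q| = 3.

Equivalence classes: [33=35], [34].
Quotient map π: X → X/∼ sends 33 ↦ [33=35], 34 ↦ [34], 35 ↦ [33=35].
For each subset V ⊆ X/∼, compute π^{-1}(V) ⊆ X and check whether π^{-1}(V) ∈ τ. V is open in τ_Q iff π^{-1}(V) ∈ τ.
  V = {}: π^{-1}(V) = ∅ ∈ τ ✓.
  V = {[33=35]}: π^{-1}(V) = {33, 35} ∈ τ ✓.
  V = {[34]}: π^{-1}(V) = {34} ∉ τ ✗.
  V = {[33=35], [34]}: π^{-1}(V) = {33, 34, 35} ∈ τ ✓.
Open sets in the quotient: τ_Q = {{}, {[33=35]}, {[33=35], [34]}} (3 elements).


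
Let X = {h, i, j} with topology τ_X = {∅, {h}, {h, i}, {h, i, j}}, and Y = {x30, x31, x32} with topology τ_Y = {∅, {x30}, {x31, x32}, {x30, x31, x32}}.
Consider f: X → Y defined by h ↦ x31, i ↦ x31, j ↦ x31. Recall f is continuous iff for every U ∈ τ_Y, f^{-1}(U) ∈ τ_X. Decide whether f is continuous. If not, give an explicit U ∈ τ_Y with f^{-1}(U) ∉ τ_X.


f IS continuous.

Compute f^{-1}(U) for each U ∈ τ_Y:
  U = ∅: f^{-1}(U) = ∅ ∈ τ_X ✓.
  U = {x30}: f^{-1}(U) = ∅ ∈ τ_X ✓.
  U = {x31, x32}: f^{-1}(U) = {h, i, j} ∈ τ_X ✓.
  U = {x30, x31, x32}: f^{-1}(U) = {h, i, j} ∈ τ_X ✓.
Every preimage lies in τ_X, so f IS continuous.


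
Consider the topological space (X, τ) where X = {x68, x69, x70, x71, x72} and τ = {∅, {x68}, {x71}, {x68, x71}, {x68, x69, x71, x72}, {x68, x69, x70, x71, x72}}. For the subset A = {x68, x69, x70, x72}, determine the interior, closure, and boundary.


int(A) = {x68}, cl(A) = {x68, x69, x70, x72}, ∂A = {x69, x70, x72}.

Closed sets in (X, τ) are complements of opens:
  closed(X, τ) = {∅, {x70}, {x69, x70, x72}, {x68, x69, x70, x72}, {x69, x70, x71, x72}, {x68, x69, x70, x71, x72}}.
int(A) = ⋃ {U ∈ τ : U ⊆ A}. Opens contained in A: ∅, {x68}.
Taking the union of these: int(A) = {x68}.
cl(A) = ⋂ {C closed : A ⊆ C}. Closed sets containing A: {x68, x69, x70, x72}, {x68, x69, x70, x71, x72}.
Intersecting these: cl(A) = {x68, x69, x70, x72}.
∂A = cl(A) ∖ int(A) = {x68, x69, x70, x72} ∖ {x68} = {x69, x70, x72}.


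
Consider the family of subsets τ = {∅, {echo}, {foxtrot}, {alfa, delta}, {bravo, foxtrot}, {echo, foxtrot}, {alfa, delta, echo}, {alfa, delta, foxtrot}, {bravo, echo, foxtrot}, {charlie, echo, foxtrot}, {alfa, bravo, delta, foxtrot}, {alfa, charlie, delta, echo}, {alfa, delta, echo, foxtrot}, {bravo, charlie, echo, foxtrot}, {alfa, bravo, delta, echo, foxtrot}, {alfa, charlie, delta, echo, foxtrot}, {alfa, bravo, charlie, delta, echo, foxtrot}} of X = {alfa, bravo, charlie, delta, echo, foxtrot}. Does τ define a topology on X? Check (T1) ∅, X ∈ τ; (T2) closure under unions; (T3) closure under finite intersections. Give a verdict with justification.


τ is NOT a topology on X.

Axiom (T1): ∅ ∈ τ? Yes; X ∈ τ? Yes.
Axiom (T2/T3): check pairwise unions and intersections of members of τ.
Counterexample for (T3): {charlie, echo, foxtrot} ∩ {alfa, charlie, delta, echo} = {charlie, echo} ∉ τ. Therefore τ is NOT a topology.


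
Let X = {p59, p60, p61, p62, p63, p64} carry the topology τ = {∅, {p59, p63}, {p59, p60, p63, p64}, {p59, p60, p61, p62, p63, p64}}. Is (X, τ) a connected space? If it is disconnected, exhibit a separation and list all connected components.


(X, τ) is connected.

Find clopen sets (U ∈ τ with X ∖ U ∈ τ):
  U = ∅, X ∖ U = {p59, p60, p61, p62, p63, p64} — both open, so U is clopen.
  U = {p59, p60, p61, p62, p63, p64}, X ∖ U = ∅ — both open, so U is clopen.
Only trivial clopens (∅ and X) exist, so (X, τ) is connected.
Compute connected components by grouping points that agree on all clopens:
  component: {p59, p60, p61, p62, p63, p64}


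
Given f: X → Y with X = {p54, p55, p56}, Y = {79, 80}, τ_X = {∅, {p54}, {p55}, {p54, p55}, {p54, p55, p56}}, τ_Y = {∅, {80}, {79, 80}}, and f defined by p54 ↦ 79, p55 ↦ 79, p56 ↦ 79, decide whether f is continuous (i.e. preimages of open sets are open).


f IS continuous.

Compute f^{-1}(U) for each U ∈ τ_Y:
  U = ∅: f^{-1}(U) = ∅ ∈ τ_X ✓.
  U = {80}: f^{-1}(U) = ∅ ∈ τ_X ✓.
  U = {79, 80}: f^{-1}(U) = {p54, p55, p56} ∈ τ_X ✓.
Every preimage lies in τ_X, so f IS continuous.


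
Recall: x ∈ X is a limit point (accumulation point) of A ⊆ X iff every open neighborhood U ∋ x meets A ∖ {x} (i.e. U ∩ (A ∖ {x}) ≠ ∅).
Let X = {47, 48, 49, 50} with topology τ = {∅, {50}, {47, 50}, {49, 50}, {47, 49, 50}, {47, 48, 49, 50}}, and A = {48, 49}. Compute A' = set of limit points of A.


A' = {48}

For each x ∈ X, list the open sets U ∈ τ with x ∈ U, then check whether U ∩ (A ∖ {x}) ≠ ∅ for every such U.
  x = 47: open {47, 50} ∋ x has {47, 50} ∩ (A ∖ {47}) = ∅, so x is NOT a limit point.
  x = 48: opens ∋ x are {47, 48, 49, 50}; each meets A ∖ {48}, so x IS a limit point.
  x = 49: open {49, 50} ∋ x has {49, 50} ∩ (A ∖ {49}) = ∅, so x is NOT a limit point.
  x = 50: open {50} ∋ x has {50} ∩ (A ∖ {50}) = ∅, so x is NOT a limit point.
Collecting: A' = {48}.


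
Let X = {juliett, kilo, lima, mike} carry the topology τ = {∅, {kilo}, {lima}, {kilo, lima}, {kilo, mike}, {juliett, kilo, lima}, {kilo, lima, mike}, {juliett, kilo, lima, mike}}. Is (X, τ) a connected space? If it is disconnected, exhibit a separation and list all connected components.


(X, τ) is connected.

Find clopen sets (U ∈ τ with X ∖ U ∈ τ):
  U = ∅, X ∖ U = {juliett, kilo, lima, mike} — both open, so U is clopen.
  U = {juliett, kilo, lima, mike}, X ∖ U = ∅ — both open, so U is clopen.
Only trivial clopens (∅ and X) exist, so (X, τ) is connected.
Compute connected components by grouping points that agree on all clopens:
  component: {juliett, kilo, lima, mike}


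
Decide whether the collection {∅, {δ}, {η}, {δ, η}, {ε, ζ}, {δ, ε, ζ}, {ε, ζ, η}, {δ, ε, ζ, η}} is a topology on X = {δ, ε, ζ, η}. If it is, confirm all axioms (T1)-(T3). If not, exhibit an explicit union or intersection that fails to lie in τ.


τ IS a topology on X.

Axiom (T1): ∅ ∈ τ? Yes; X ∈ τ? Yes.
Axiom (T2/T3): check pairwise unions and intersections of members of τ.
All pairwise intersections and unions checked — each lies in τ. Therefore τ satisfies (T1), (T2), (T3): it IS a topology on X.


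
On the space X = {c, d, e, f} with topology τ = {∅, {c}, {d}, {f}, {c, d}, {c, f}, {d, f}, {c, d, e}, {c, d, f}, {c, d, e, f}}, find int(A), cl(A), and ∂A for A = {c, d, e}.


int(A) = {c, d, e}, cl(A) = {c, d, e}, ∂A = ∅.

Closed sets in (X, τ) are complements of opens:
  closed(X, τ) = {∅, {e}, {f}, {c, e}, {d, e}, {e, f}, {c, d, e}, {c, e, f}, {d, e, f}, {c, d, e, f}}.
int(A) = ⋃ {U ∈ τ : U ⊆ A}. Opens contained in A: ∅, {c}, {d}, {c, d}, {c, d, e}.
Taking the union of these: int(A) = {c, d, e}.
cl(A) = ⋂ {C closed : A ⊆ C}. Closed sets containing A: {c, d, e}, {c, d, e, f}.
Intersecting these: cl(A) = {c, d, e}.
∂A = cl(A) ∖ int(A) = {c, d, e} ∖ {c, d, e} = ∅.


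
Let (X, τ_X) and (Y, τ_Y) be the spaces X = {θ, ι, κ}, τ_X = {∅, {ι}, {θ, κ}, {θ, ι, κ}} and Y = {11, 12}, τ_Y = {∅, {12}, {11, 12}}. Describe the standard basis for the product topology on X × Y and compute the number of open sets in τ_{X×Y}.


Basis B = {∅ × ∅, {ι} × {12}, {θ, κ} × {12}, {ι} × {11, 12}, {θ, ι, κ} × {12}, {θ, κ} × {11, 12}, {θ, ι, κ} × {11, 12}}; |τ_{X×Y}| = 9.

Enumerate products U × V with U ∈ τ_X, V ∈ τ_Y (deduplicated):
  ∅ × ∅ = {} (∅)
  {ι} × {12} = {(ι,12)}
  {θ, κ} × {12} = {(θ,12), (κ,12)}
  {ι} × {11, 12} = {(ι,11), (ι,12)}
  {θ, ι, κ} × {12} = {(θ,12), (ι,12), (κ,12)}
  {θ, κ} × {11, 12} = {(θ,11), (θ,12), (κ,11), (κ,12)}
  {θ, ι, κ} × {11, 12} = {(θ,11), (θ,12), (ι,11), (ι,12), (κ,11), (κ,12)}
These 7 distinct sets form the basis B.
Close under arbitrary unions to get τ_{X×Y}; counting gives |τ_{X×Y}| = 9.


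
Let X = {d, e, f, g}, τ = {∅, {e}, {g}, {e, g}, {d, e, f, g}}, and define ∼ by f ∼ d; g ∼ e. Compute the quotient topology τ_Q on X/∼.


X/∼ = {[d=f], [e=g]}; |τ_Q| = 3.

Equivalence classes: [d=f], [e=g].
Quotient map π: X → X/∼ sends d ↦ [d=f], e ↦ [e=g], f ↦ [d=f], g ↦ [e=g].
For each subset V ⊆ X/∼, compute π^{-1}(V) ⊆ X and check whether π^{-1}(V) ∈ τ. V is open in τ_Q iff π^{-1}(V) ∈ τ.
  V = {}: π^{-1}(V) = ∅ ∈ τ ✓.
  V = {[d=f]}: π^{-1}(V) = {d, f} ∉ τ ✗.
  V = {[e=g]}: π^{-1}(V) = {e, g} ∈ τ ✓.
  V = {[d=f], [e=g]}: π^{-1}(V) = {d, e, f, g} ∈ τ ✓.
Open sets in the quotient: τ_Q = {{}, {[e=g]}, {[d=f], [e=g]}} (3 elements).


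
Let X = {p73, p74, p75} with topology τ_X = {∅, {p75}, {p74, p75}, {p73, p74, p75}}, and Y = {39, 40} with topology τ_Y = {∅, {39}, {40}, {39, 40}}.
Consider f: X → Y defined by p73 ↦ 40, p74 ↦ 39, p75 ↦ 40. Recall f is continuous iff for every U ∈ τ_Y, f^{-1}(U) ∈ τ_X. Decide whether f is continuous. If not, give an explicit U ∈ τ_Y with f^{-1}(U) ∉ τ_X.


f is NOT continuous.

Compute f^{-1}(U) for each U ∈ τ_Y:
  U = ∅: f^{-1}(U) = ∅ ∈ τ_X ✓.
  U = {39}: f^{-1}(U) = {p74} ∉ τ_X ✗.
  U = {40}: f^{-1}(U) = {p73, p75} ∉ τ_X ✗.
  U = {39, 40}: f^{-1}(U) = {p73, p74, p75} ∈ τ_X ✓.
Found U = {39} with f^{-1}(U) = {p74} not in τ_X. Therefore f is NOT continuous.


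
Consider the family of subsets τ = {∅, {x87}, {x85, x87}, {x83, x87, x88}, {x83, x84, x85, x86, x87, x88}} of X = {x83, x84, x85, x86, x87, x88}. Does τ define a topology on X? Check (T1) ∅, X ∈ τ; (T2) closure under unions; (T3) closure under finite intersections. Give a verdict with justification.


τ is NOT a topology on X.

Axiom (T1): ∅ ∈ τ? Yes; X ∈ τ? Yes.
Axiom (T2/T3): check pairwise unions and intersections of members of τ.
Counterexample for (T2): {x85, x87} ∪ {x83, x87, x88} = {x83, x85, x87, x88} ∉ τ. Therefore τ is NOT a topology.


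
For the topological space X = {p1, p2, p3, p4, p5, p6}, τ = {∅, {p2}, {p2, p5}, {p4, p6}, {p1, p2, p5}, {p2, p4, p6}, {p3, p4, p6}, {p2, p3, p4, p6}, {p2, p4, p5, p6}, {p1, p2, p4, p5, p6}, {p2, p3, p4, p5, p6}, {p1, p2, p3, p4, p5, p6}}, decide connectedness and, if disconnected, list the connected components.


(X, τ) is disconnected; components = [{p1, p2, p5}, {p3, p4, p6}].

Find clopen sets (U ∈ τ with X ∖ U ∈ τ):
  U = ∅, X ∖ U = {p1, p2, p3, p4, p5, p6} — both open, so U is clopen.
  U = {p1, p2, p5}, X ∖ U = {p3, p4, p6} — both open, so U is clopen.
  U = {p3, p4, p6}, X ∖ U = {p1, p2, p5} — both open, so U is clopen.
  U = {p1, p2, p3, p4, p5, p6}, X ∖ U = ∅ — both open, so U is clopen.
Nontrivial clopen(s) exist: e.g. {p3, p4, p6}. So (X, τ) is disconnected.
Compute connected components by grouping points that agree on all clopens:
  component: {p1, p2, p5}
  component: {p3, p4, p6}


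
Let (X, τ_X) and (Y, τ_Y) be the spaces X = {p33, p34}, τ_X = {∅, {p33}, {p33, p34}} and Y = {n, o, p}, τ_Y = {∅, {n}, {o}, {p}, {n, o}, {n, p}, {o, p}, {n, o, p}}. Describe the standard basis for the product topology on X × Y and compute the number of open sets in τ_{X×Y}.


Basis B = {∅ × ∅, {p33} × {n}, {p33} × {o}, {p33} × {p}, {p33} × {n, o}, {p33} × {n, p}, {p33, p34} × {n}, {p33} × {o, p}, {p33, p34} × {o}, {p33, p34} × {p}, {p33} × {n, o, p}, {p33, p34} × {n, o}, {p33, p34} × {n, p}, {p33, p34} × {o, p}, {p33, p34} × {n, o, p}}; |τ_{X×Y}| = 27.

Enumerate products U × V with U ∈ τ_X, V ∈ τ_Y (deduplicated):
  ∅ × ∅ = {} (∅)
  {p33} × {n} = {(p33,n)}
  {p33} × {o} = {(p33,o)}
  {p33} × {p} = {(p33,p)}
  {p33} × {n, o} = {(p33,n), (p33,o)}
  {p33} × {n, p} = {(p33,n), (p33,p)}
  {p33, p34} × {n} = {(p33,n), (p34,n)}
  {p33} × {o, p} = {(p33,o), (p33,p)}
  {p33, p34} × {o} = {(p33,o), (p34,o)}
  {p33, p34} × {p} = {(p33,p), (p34,p)}
  {p33} × {n, o, p} = {(p33,n), (p33,o), (p33,p)}
  {p33, p34} × {n, o} = {(p33,n), (p33,o), (p34,n), (p34,o)}
  {p33, p34} × {n, p} = {(p33,n), (p33,p), (p34,n), (p34,p)}
  {p33, p34} × {o, p} = {(p33,o), (p33,p), (p34,o), (p34,p)}
  {p33, p34} × {n, o, p} = {(p33,n), (p33,o), (p33,p), (p34,n), (p34,o), (p34,p)}
These 15 distinct sets form the basis B.
Close under arbitrary unions to get τ_{X×Y}; counting gives |τ_{X×Y}| = 27.


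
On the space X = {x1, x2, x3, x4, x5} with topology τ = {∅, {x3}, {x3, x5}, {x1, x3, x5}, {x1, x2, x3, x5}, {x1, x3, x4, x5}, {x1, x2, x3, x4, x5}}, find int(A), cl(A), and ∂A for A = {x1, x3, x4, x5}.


int(A) = {x1, x3, x4, x5}, cl(A) = {x1, x2, x3, x4, x5}, ∂A = {x2}.

Closed sets in (X, τ) are complements of opens:
  closed(X, τ) = {∅, {x2}, {x4}, {x2, x4}, {x1, x2, x4}, {x1, x2, x4, x5}, {x1, x2, x3, x4, x5}}.
int(A) = ⋃ {U ∈ τ : U ⊆ A}. Opens contained in A: ∅, {x3}, {x3, x5}, {x1, x3, x5}, {x1, x3, x4, x5}.
Taking the union of these: int(A) = {x1, x3, x4, x5}.
cl(A) = ⋂ {C closed : A ⊆ C}. Closed sets containing A: {x1, x2, x3, x4, x5}.
Intersecting these: cl(A) = {x1, x2, x3, x4, x5}.
∂A = cl(A) ∖ int(A) = {x1, x2, x3, x4, x5} ∖ {x1, x3, x4, x5} = {x2}.


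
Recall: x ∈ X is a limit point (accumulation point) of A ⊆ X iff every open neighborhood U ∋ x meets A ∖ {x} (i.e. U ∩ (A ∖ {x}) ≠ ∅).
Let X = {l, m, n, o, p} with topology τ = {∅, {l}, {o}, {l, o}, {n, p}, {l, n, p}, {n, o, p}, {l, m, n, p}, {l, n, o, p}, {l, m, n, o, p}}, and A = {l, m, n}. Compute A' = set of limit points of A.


A' = {m, p}

For each x ∈ X, list the open sets U ∈ τ with x ∈ U, then check whether U ∩ (A ∖ {x}) ≠ ∅ for every such U.
  x = l: open {l} ∋ x has {l} ∩ (A ∖ {l}) = ∅, so x is NOT a limit point.
  x = m: opens ∋ x are {l, m, n, p}, {l, m, n, o, p}; each meets A ∖ {m}, so x IS a limit point.
  x = n: open {n, p} ∋ x has {n, p} ∩ (A ∖ {n}) = ∅, so x is NOT a limit point.
  x = o: open {o} ∋ x has {o} ∩ (A ∖ {o}) = ∅, so x is NOT a limit point.
  x = p: opens ∋ x are {n, p}, {l, n, p}, {n, o, p}, {l, m, n, p}, {l, n, o, p}, {l, m, n, o, p}; each meets A ∖ {p}, so x IS a limit point.
Collecting: A' = {m, p}.


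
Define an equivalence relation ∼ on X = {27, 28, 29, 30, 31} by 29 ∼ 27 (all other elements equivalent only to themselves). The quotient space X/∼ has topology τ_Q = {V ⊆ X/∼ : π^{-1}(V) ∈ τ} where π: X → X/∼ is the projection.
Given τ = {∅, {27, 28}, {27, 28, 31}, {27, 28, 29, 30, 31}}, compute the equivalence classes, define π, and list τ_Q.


X/∼ = {[27=29], [28], [30], [31]}; |τ_Q| = 2.

Equivalence classes: [27=29], [28], [30], [31].
Quotient map π: X → X/∼ sends 27 ↦ [27=29], 28 ↦ [28], 29 ↦ [27=29], 30 ↦ [30], 31 ↦ [31].
For each subset V ⊆ X/∼, compute π^{-1}(V) ⊆ X and check whether π^{-1}(V) ∈ τ. V is open in τ_Q iff π^{-1}(V) ∈ τ.
  V = {}: π^{-1}(V) = ∅ ∈ τ ✓.
  V = {[27=29]}: π^{-1}(V) = {27, 29} ∉ τ ✗.
  V = {[28]}: π^{-1}(V) = {28} ∉ τ ✗.
  V = {[27=29], [28]}: π^{-1}(V) = {27, 28, 29} ∉ τ ✗.
  V = {[30]}: π^{-1}(V) = {30} ∉ τ ✗.
  V = {[27=29], [30]}: π^{-1}(V) = {27, 29, 30} ∉ τ ✗.
  V = {[28], [30]}: π^{-1}(V) = {28, 30} ∉ τ ✗.
  V = {[27=29], [28], [30]}: π^{-1}(V) = {27, 28, 29, 30} ∉ τ ✗.
  V = {[31]}: π^{-1}(V) = {31} ∉ τ ✗.
  V = {[27=29], [31]}: π^{-1}(V) = {27, 29, 31} ∉ τ ✗.
  V = {[28], [31]}: π^{-1}(V) = {28, 31} ∉ τ ✗.
  V = {[27=29], [28], [31]}: π^{-1}(V) = {27, 28, 29, 31} ∉ τ ✗.
  V = {[30], [31]}: π^{-1}(V) = {30, 31} ∉ τ ✗.
  V = {[27=29], [30], [31]}: π^{-1}(V) = {27, 29, 30, 31} ∉ τ ✗.
  V = {[28], [30], [31]}: π^{-1}(V) = {28, 30, 31} ∉ τ ✗.
  V = {[27=29], [28], [30], [31]}: π^{-1}(V) = {27, 28, 29, 30, 31} ∈ τ ✓.
Open sets in the quotient: τ_Q = {{}, {[27=29], [28], [30], [31]}} (2 elements).


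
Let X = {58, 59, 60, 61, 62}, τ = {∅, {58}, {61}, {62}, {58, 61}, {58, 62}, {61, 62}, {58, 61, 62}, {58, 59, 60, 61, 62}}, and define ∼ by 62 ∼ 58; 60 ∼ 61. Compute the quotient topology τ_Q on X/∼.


X/∼ = {[58=62], [59], [60=61]}; |τ_Q| = 3.

Equivalence classes: [58=62], [59], [60=61].
Quotient map π: X → X/∼ sends 58 ↦ [58=62], 59 ↦ [59], 60 ↦ [60=61], 61 ↦ [60=61], 62 ↦ [58=62].
For each subset V ⊆ X/∼, compute π^{-1}(V) ⊆ X and check whether π^{-1}(V) ∈ τ. V is open in τ_Q iff π^{-1}(V) ∈ τ.
  V = {}: π^{-1}(V) = ∅ ∈ τ ✓.
  V = {[58=62]}: π^{-1}(V) = {58, 62} ∈ τ ✓.
  V = {[59]}: π^{-1}(V) = {59} ∉ τ ✗.
  V = {[58=62], [59]}: π^{-1}(V) = {58, 59, 62} ∉ τ ✗.
  V = {[60=61]}: π^{-1}(V) = {60, 61} ∉ τ ✗.
  V = {[58=62], [60=61]}: π^{-1}(V) = {58, 60, 61, 62} ∉ τ ✗.
  V = {[59], [60=61]}: π^{-1}(V) = {59, 60, 61} ∉ τ ✗.
  V = {[58=62], [59], [60=61]}: π^{-1}(V) = {58, 59, 60, 61, 62} ∈ τ ✓.
Open sets in the quotient: τ_Q = {{}, {[58=62]}, {[58=62], [59], [60=61]}} (3 elements).


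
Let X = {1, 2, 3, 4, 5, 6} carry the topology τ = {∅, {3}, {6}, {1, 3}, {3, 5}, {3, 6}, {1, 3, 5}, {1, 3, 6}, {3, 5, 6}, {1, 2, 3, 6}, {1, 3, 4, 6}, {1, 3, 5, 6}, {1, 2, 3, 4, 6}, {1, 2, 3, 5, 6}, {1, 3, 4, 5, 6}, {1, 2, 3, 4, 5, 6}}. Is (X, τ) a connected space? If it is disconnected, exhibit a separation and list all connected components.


(X, τ) is connected.

Find clopen sets (U ∈ τ with X ∖ U ∈ τ):
  U = ∅, X ∖ U = {1, 2, 3, 4, 5, 6} — both open, so U is clopen.
  U = {1, 2, 3, 4, 5, 6}, X ∖ U = ∅ — both open, so U is clopen.
Only trivial clopens (∅ and X) exist, so (X, τ) is connected.
Compute connected components by grouping points that agree on all clopens:
  component: {1, 2, 3, 4, 5, 6}


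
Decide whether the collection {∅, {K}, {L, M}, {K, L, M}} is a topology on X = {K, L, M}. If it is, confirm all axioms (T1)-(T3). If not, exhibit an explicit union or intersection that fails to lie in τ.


τ IS a topology on X.

Axiom (T1): ∅ ∈ τ? Yes; X ∈ τ? Yes.
Axiom (T2/T3): check pairwise unions and intersections of members of τ.
All pairwise intersections and unions checked — each lies in τ. Therefore τ satisfies (T1), (T2), (T3): it IS a topology on X.


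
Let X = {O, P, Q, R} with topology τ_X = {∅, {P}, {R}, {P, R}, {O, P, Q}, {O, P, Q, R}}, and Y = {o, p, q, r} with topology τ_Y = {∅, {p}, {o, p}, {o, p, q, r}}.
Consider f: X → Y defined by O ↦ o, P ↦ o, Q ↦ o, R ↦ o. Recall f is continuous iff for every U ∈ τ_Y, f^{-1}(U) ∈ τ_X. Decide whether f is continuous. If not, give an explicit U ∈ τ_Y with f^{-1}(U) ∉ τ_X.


f IS continuous.

Compute f^{-1}(U) for each U ∈ τ_Y:
  U = ∅: f^{-1}(U) = ∅ ∈ τ_X ✓.
  U = {p}: f^{-1}(U) = ∅ ∈ τ_X ✓.
  U = {o, p}: f^{-1}(U) = {O, P, Q, R} ∈ τ_X ✓.
  U = {o, p, q, r}: f^{-1}(U) = {O, P, Q, R} ∈ τ_X ✓.
Every preimage lies in τ_X, so f IS continuous.


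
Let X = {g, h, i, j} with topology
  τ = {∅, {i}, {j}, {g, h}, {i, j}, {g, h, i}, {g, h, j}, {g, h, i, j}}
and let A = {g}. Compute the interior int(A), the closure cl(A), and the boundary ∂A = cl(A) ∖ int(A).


int(A) = ∅, cl(A) = {g, h}, ∂A = {g, h}.

Closed sets in (X, τ) are complements of opens:
  closed(X, τ) = {∅, {i}, {j}, {g, h}, {i, j}, {g, h, i}, {g, h, j}, {g, h, i, j}}.
int(A) = ⋃ {U ∈ τ : U ⊆ A}. Opens contained in A: ∅.
Taking the union of these: int(A) = ∅.
cl(A) = ⋂ {C closed : A ⊆ C}. Closed sets containing A: {g, h}, {g, h, i}, {g, h, j}, {g, h, i, j}.
Intersecting these: cl(A) = {g, h}.
∂A = cl(A) ∖ int(A) = {g, h} ∖ ∅ = {g, h}.


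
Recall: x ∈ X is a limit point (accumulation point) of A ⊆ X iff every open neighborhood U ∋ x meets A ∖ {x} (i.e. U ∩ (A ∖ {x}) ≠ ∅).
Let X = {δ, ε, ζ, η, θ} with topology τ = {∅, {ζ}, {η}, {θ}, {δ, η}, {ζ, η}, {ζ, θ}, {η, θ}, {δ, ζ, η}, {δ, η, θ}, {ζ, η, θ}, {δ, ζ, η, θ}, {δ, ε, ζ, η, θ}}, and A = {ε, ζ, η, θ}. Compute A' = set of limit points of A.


A' = {δ, ε}

For each x ∈ X, list the open sets U ∈ τ with x ∈ U, then check whether U ∩ (A ∖ {x}) ≠ ∅ for every such U.
  x = δ: opens ∋ x are {δ, η}, {δ, ζ, η}, {δ, η, θ}, {δ, ζ, η, θ}, {δ, ε, ζ, η, θ}; each meets A ∖ {δ}, so x IS a limit point.
  x = ε: opens ∋ x are {δ, ε, ζ, η, θ}; each meets A ∖ {ε}, so x IS a limit point.
  x = ζ: open {ζ} ∋ x has {ζ} ∩ (A ∖ {ζ}) = ∅, so x is NOT a limit point.
  x = η: open {η} ∋ x has {η} ∩ (A ∖ {η}) = ∅, so x is NOT a limit point.
  x = θ: open {θ} ∋ x has {θ} ∩ (A ∖ {θ}) = ∅, so x is NOT a limit point.
Collecting: A' = {δ, ε}.


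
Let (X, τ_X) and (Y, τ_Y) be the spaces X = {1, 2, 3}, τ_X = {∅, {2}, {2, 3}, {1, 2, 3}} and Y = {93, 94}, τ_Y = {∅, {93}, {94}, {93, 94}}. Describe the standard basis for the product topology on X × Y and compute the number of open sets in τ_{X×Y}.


Basis B = {∅ × ∅, {2} × {93}, {2} × {94}, {2} × {93, 94}, {2, 3} × {93}, {2, 3} × {94}, {1, 2, 3} × {93}, {1, 2, 3} × {94}, {2, 3} × {93, 94}, {1, 2, 3} × {93, 94}}; |τ_{X×Y}| = 16.

Enumerate products U × V with U ∈ τ_X, V ∈ τ_Y (deduplicated):
  ∅ × ∅ = {} (∅)
  {2} × {93} = {(2,93)}
  {2} × {94} = {(2,94)}
  {2} × {93, 94} = {(2,93), (2,94)}
  {2, 3} × {93} = {(2,93), (3,93)}
  {2, 3} × {94} = {(2,94), (3,94)}
  {1, 2, 3} × {93} = {(1,93), (2,93), (3,93)}
  {1, 2, 3} × {94} = {(1,94), (2,94), (3,94)}
  {2, 3} × {93, 94} = {(2,93), (2,94), (3,93), (3,94)}
  {1, 2, 3} × {93, 94} = {(1,93), (1,94), (2,93), (2,94), (3,93), (3,94)}
These 10 distinct sets form the basis B.
Close under arbitrary unions to get τ_{X×Y}; counting gives |τ_{X×Y}| = 16.


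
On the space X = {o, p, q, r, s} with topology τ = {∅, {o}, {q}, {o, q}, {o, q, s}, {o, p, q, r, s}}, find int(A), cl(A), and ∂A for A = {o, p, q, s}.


int(A) = {o, q, s}, cl(A) = {o, p, q, r, s}, ∂A = {p, r}.

Closed sets in (X, τ) are complements of opens:
  closed(X, τ) = {∅, {p, r}, {p, r, s}, {o, p, r, s}, {p, q, r, s}, {o, p, q, r, s}}.
int(A) = ⋃ {U ∈ τ : U ⊆ A}. Opens contained in A: ∅, {o}, {q}, {o, q}, {o, q, s}.
Taking the union of these: int(A) = {o, q, s}.
cl(A) = ⋂ {C closed : A ⊆ C}. Closed sets containing A: {o, p, q, r, s}.
Intersecting these: cl(A) = {o, p, q, r, s}.
∂A = cl(A) ∖ int(A) = {o, p, q, r, s} ∖ {o, q, s} = {p, r}.


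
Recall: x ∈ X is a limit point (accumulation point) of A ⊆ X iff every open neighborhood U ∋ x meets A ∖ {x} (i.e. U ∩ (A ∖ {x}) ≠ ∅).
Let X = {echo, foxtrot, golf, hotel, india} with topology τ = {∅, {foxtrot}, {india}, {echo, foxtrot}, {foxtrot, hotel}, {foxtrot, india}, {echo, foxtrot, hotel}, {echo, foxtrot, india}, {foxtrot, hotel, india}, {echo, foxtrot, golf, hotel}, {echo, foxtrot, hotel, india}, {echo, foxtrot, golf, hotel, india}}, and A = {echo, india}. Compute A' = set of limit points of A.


A' = {golf}

For each x ∈ X, list the open sets U ∈ τ with x ∈ U, then check whether U ∩ (A ∖ {x}) ≠ ∅ for every such U.
  x = echo: open {echo, foxtrot} ∋ x has {echo, foxtrot} ∩ (A ∖ {echo}) = ∅, so x is NOT a limit point.
  x = foxtrot: open {foxtrot} ∋ x has {foxtrot} ∩ (A ∖ {foxtrot}) = ∅, so x is NOT a limit point.
  x = golf: opens ∋ x are {echo, foxtrot, golf, hotel}, {echo, foxtrot, golf, hotel, india}; each meets A ∖ {golf}, so x IS a limit point.
  x = hotel: open {foxtrot, hotel} ∋ x has {foxtrot, hotel} ∩ (A ∖ {hotel}) = ∅, so x is NOT a limit point.
  x = india: open {india} ∋ x has {india} ∩ (A ∖ {india}) = ∅, so x is NOT a limit point.
Collecting: A' = {golf}.


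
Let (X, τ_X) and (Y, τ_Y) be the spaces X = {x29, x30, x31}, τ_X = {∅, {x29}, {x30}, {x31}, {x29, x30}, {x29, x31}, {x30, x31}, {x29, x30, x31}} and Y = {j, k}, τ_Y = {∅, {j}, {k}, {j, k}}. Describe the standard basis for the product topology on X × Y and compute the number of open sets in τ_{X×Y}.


Basis B = {∅ × ∅, {x29} × {j}, {x29} × {k}, {x30} × {j}, {x30} × {k}, {x31} × {j}, {x31} × {k}, {x29} × {j, k}, {x29, x30} × {j}, {x29, x31} × {j}, {x29, x30} × {k}, {x29, x31} × {k}, {x30} × {j, k}, {x30, x31} × {j}, {x30, x31} × {k}, {x31} × {j, k}, {x29, x30, x31} × {j}, {x29, x30, x31} × {k}, {x29, x30} × {j, k}, {x29, x31} × {j, k}, {x30, x31} × {j, k}, {x29, x30, x31} × {j, k}}; |τ_{X×Y}| = 64.

Enumerate products U × V with U ∈ τ_X, V ∈ τ_Y (deduplicated):
  ∅ × ∅ = {} (∅)
  {x29} × {j} = {(x29,j)}
  {x29} × {k} = {(x29,k)}
  {x30} × {j} = {(x30,j)}
  {x30} × {k} = {(x30,k)}
  {x31} × {j} = {(x31,j)}
  {x31} × {k} = {(x31,k)}
  {x29} × {j, k} = {(x29,j), (x29,k)}
  {x29, x30} × {j} = {(x29,j), (x30,j)}
  {x29, x31} × {j} = {(x29,j), (x31,j)}
  {x29, x30} × {k} = {(x29,k), (x30,k)}
  {x29, x31} × {k} = {(x29,k), (x31,k)}
  {x30} × {j, k} = {(x30,j), (x30,k)}
  {x30, x31} × {j} = {(x30,j), (x31,j)}
  {x30, x31} × {k} = {(x30,k), (x31,k)}
  {x31} × {j, k} = {(x31,j), (x31,k)}
  {x29, x30, x31} × {j} = {(x29,j), (x30,j), (x31,j)}
  {x29, x30, x31} × {k} = {(x29,k), (x30,k), (x31,k)}
  {x29, x30} × {j, k} = {(x29,j), (x29,k), (x30,j), (x30,k)}
  {x29, x31} × {j, k} = {(x29,j), (x29,k), (x31,j), (x31,k)}
  {x30, x31} × {j, k} = {(x30,j), (x30,k), (x31,j), (x31,k)}
  {x29, x30, x31} × {j, k} = {(x29,j), (x29,k), (x30,j), (x30,k), (x31,j), (x31,k)}
These 22 distinct sets form the basis B.
Close under arbitrary unions to get τ_{X×Y}; counting gives |τ_{X×Y}| = 64.


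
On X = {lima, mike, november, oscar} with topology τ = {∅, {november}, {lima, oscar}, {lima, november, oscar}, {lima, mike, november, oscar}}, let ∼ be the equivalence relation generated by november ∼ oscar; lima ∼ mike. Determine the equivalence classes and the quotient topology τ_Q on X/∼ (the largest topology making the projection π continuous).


X/∼ = {[lima=mike], [november=oscar]}; |τ_Q| = 2.

Equivalence classes: [lima=mike], [november=oscar].
Quotient map π: X → X/∼ sends lima ↦ [lima=mike], mike ↦ [lima=mike], november ↦ [november=oscar], oscar ↦ [november=oscar].
For each subset V ⊆ X/∼, compute π^{-1}(V) ⊆ X and check whether π^{-1}(V) ∈ τ. V is open in τ_Q iff π^{-1}(V) ∈ τ.
  V = {}: π^{-1}(V) = ∅ ∈ τ ✓.
  V = {[lima=mike]}: π^{-1}(V) = {lima, mike} ∉ τ ✗.
  V = {[november=oscar]}: π^{-1}(V) = {november, oscar} ∉ τ ✗.
  V = {[lima=mike], [november=oscar]}: π^{-1}(V) = {lima, mike, november, oscar} ∈ τ ✓.
Open sets in the quotient: τ_Q = {{}, {[lima=mike], [november=oscar]}} (2 elements).


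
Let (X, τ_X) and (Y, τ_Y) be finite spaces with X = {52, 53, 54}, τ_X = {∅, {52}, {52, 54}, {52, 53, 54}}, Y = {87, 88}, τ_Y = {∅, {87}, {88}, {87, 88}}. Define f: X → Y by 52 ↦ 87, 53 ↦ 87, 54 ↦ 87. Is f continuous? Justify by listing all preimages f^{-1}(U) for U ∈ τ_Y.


f IS continuous.

Compute f^{-1}(U) for each U ∈ τ_Y:
  U = ∅: f^{-1}(U) = ∅ ∈ τ_X ✓.
  U = {87}: f^{-1}(U) = {52, 53, 54} ∈ τ_X ✓.
  U = {88}: f^{-1}(U) = ∅ ∈ τ_X ✓.
  U = {87, 88}: f^{-1}(U) = {52, 53, 54} ∈ τ_X ✓.
Every preimage lies in τ_X, so f IS continuous.


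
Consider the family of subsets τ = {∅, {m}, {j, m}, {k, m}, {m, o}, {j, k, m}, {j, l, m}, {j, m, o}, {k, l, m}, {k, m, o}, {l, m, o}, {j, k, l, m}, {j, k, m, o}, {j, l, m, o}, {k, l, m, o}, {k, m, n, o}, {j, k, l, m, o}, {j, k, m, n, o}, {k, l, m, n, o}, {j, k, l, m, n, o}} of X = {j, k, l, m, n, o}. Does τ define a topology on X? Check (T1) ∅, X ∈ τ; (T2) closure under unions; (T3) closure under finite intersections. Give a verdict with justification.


τ is NOT a topology on X.

Axiom (T1): ∅ ∈ τ? Yes; X ∈ τ? Yes.
Axiom (T2/T3): check pairwise unions and intersections of members of τ.
Counterexample for (T3): {j, l, m} ∩ {k, l, m} = {l, m} ∉ τ. Therefore τ is NOT a topology.


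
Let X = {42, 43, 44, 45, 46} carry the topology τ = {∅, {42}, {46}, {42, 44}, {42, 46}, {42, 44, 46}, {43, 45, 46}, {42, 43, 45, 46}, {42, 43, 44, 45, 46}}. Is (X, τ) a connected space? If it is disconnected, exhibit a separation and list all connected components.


(X, τ) is disconnected; components = [{42, 44}, {43, 45, 46}].

Find clopen sets (U ∈ τ with X ∖ U ∈ τ):
  U = ∅, X ∖ U = {42, 43, 44, 45, 46} — both open, so U is clopen.
  U = {42, 44}, X ∖ U = {43, 45, 46} — both open, so U is clopen.
  U = {43, 45, 46}, X ∖ U = {42, 44} — both open, so U is clopen.
  U = {42, 43, 44, 45, 46}, X ∖ U = ∅ — both open, so U is clopen.
Nontrivial clopen(s) exist: e.g. {42, 44}. So (X, τ) is disconnected.
Compute connected components by grouping points that agree on all clopens:
  component: {42, 44}
  component: {43, 45, 46}


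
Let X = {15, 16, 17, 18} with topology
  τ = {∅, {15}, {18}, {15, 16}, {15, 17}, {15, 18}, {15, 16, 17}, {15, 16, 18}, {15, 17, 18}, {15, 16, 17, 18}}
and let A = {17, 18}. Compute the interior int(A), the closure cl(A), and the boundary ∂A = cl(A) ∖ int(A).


int(A) = {18}, cl(A) = {17, 18}, ∂A = {17}.

Closed sets in (X, τ) are complements of opens:
  closed(X, τ) = {∅, {16}, {17}, {18}, {16, 17}, {16, 18}, {17, 18}, {15, 16, 17}, {16, 17, 18}, {15, 16, 17, 18}}.
int(A) = ⋃ {U ∈ τ : U ⊆ A}. Opens contained in A: ∅, {18}.
Taking the union of these: int(A) = {18}.
cl(A) = ⋂ {C closed : A ⊆ C}. Closed sets containing A: {17, 18}, {16, 17, 18}, {15, 16, 17, 18}.
Intersecting these: cl(A) = {17, 18}.
∂A = cl(A) ∖ int(A) = {17, 18} ∖ {18} = {17}.


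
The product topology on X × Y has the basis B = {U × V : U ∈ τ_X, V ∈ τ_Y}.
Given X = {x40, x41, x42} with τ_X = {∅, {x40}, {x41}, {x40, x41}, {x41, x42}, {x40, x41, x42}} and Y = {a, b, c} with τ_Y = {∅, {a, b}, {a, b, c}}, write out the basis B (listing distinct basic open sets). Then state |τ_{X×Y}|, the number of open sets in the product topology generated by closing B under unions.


Basis B = {∅ × ∅, {x40} × {a, b}, {x41} × {a, b}, {x40} × {a, b, c}, {x41} × {a, b, c}, {x40, x41} × {a, b}, {x41, x42} × {a, b}, {x40, x41} × {a, b, c}, {x40, x41, x42} × {a, b}, {x41, x42} × {a, b, c}, {x40, x41, x42} × {a, b, c}}; |τ_{X×Y}| = 18.

Enumerate products U × V with U ∈ τ_X, V ∈ τ_Y (deduplicated):
  ∅ × ∅ = {} (∅)
  {x40} × {a, b} = {(x40,a), (x40,b)}
  {x41} × {a, b} = {(x41,a), (x41,b)}
  {x40} × {a, b, c} = {(x40,a), (x40,b), (x40,c)}
  {x41} × {a, b, c} = {(x41,a), (x41,b), (x41,c)}
  {x40, x41} × {a, b} = {(x40,a), (x40,b), (x41,a), (x41,b)}
  {x41, x42} × {a, b} = {(x41,a), (x41,b), (x42,a), (x42,b)}
  {x40, x41} × {a, b, c} = {(x40,a), (x40,b), (x40,c), (x41,a), (x41,b), (x41,c)}
  {x40, x41, x42} × {a, b} = {(x40,a), (x40,b), (x41,a), (x41,b), (x42,a), (x42,b)}
  {x41, x42} × {a, b, c} = {(x41,a), (x41,b), (x41,c), (x42,a), (x42,b), (x42,c)}
  {x40, x41, x42} × {a, b, c} = {(x40,a), (x40,b), (x40,c), (x41,a), (x41,b), (x41,c), (x42,a), (x42,b), (x42,c)}
These 11 distinct sets form the basis B.
Close under arbitrary unions to get τ_{X×Y}; counting gives |τ_{X×Y}| = 18.
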